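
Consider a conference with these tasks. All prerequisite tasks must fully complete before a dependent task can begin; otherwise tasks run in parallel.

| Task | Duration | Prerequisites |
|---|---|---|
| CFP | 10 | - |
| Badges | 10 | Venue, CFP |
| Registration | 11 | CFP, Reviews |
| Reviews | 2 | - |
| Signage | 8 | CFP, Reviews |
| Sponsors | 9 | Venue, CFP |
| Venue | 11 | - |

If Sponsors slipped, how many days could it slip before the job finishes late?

1

Venue→Badges = 11+10 = 21 sets the makespan at 21 days.
The longest chain containing Sponsors totals 20 days.
So Sponsors can slip 21 − 20 = 1 day.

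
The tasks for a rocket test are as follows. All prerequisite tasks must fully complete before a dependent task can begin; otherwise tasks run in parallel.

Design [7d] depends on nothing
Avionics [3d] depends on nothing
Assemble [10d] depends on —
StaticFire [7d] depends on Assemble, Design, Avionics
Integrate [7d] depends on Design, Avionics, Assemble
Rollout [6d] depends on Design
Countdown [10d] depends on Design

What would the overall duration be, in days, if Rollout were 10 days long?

17

Baseline: Design→Countdown = 7+10 = 17 → 17 days.
Rollout has 4 days of float (longest path through it is 13).
The binding chain switches to Design→Rollout = 7+10 = 17; finish 17 days.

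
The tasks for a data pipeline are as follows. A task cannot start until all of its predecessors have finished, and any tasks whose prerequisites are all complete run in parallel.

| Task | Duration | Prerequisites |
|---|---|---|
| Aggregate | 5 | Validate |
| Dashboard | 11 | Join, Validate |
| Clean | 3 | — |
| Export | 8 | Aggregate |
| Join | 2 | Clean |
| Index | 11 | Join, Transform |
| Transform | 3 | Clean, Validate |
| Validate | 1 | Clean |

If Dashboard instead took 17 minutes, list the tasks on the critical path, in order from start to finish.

As given, the longest chain is Clean→Validate→Transform→Index = 3+1+3+11 = 18, so the finish is 18 minutes.
Dashboard is off the critical path — its longest chain is 16 minutes, giving 2 of slack.
New critical path: Clean→Join→Dashboard = 3+2+17 = 22 ⇒ 22 minutes.

Clean, Join, Dashboard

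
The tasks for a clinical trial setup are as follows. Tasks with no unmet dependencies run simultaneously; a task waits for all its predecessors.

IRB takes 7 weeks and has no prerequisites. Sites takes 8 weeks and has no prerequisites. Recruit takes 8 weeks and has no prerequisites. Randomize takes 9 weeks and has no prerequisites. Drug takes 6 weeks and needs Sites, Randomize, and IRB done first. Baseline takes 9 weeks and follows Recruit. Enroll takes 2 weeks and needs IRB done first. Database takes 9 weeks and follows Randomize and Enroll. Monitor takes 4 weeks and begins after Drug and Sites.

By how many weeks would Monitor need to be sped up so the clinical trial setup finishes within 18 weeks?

1

Current finish: 19 weeks; target: 18.
Monitor is on every critical path, so each week cut from Monitor cuts the finish by one (this holds down to a finish of 18).
Need 19 − 18 = 1 week off Monitor → Monitor becomes 3 weeks, finish becomes 18.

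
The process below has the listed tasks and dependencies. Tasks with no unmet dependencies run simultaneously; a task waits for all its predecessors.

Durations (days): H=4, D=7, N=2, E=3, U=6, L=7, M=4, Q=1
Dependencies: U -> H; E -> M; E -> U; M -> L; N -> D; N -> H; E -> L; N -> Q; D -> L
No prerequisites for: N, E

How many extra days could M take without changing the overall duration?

2

Critical path: N→D→L = 2+7+7 = 16, so the finish is 16 days.
Longest path through M: 14 days (earliest finish 7, latest finish 9).
So M can slip 9 − 7 = 2 days.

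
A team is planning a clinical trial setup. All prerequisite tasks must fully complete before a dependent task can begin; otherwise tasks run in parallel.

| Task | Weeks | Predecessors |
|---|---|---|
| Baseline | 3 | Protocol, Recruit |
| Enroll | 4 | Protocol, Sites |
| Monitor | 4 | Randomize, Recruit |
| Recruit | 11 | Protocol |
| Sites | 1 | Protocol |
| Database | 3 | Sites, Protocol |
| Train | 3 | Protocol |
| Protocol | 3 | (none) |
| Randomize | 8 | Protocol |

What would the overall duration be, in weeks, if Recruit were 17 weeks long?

The binding path is Protocol→Recruit→Monitor = 3+11+4 = 18; finish at 18 weeks.
Recruit is on the critical path; changing it to 17 makes that path 24 weeks.
The critical path is still Protocol→Recruit→Monitor; finish is now 24 weeks.

24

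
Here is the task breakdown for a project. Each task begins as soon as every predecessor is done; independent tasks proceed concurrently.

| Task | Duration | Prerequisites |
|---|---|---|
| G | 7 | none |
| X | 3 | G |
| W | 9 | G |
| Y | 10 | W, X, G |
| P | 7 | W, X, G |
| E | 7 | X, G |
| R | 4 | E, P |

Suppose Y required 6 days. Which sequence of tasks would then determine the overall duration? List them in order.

G, W, P, R

Critical path before the change: G→W→P→R = 7+9+7+4 = 27 giving 27 days.
Y is off the critical path — its longest chain is 26 days, giving 1 of slack.
The critical path is still G→W→P→R; finish is now 27 days.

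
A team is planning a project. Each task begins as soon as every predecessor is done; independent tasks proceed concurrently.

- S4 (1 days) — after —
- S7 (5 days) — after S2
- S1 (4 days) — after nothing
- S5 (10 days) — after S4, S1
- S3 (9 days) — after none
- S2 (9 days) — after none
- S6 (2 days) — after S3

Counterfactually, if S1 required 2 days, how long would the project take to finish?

14

The binding path is S1→S5 = 4+10 = 14; finish at 14 days.
Since S1 is critical, the -2 change carries straight to that chain (now 12 days).
New critical path: S2→S7 = 9+5 = 14 ⇒ 14 days.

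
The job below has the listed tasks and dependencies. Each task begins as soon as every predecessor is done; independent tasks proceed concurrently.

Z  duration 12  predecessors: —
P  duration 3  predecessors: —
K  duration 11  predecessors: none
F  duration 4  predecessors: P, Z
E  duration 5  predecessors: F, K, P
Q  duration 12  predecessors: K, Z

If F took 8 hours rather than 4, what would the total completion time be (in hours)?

25

Baseline: Z→Q = 12+12 = 24 → 24 hours.
F is off the critical path — its longest chain is 21 hours, giving 3 of slack.
The binding chain switches to Z→F→E = 12+8+5 = 25; finish 25 hours.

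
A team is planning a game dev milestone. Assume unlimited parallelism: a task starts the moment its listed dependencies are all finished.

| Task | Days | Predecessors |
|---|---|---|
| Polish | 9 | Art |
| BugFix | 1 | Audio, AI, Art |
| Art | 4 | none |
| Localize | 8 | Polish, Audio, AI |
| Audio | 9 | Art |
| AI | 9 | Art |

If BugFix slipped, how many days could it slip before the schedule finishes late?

Art→Audio→Localize = 4+9+8 = 21 sets the makespan at 21 days.
Longest path through BugFix: 14 days (earliest finish 14, latest finish 21).
Slack of BugFix = 20 − 13 = 7 days.

7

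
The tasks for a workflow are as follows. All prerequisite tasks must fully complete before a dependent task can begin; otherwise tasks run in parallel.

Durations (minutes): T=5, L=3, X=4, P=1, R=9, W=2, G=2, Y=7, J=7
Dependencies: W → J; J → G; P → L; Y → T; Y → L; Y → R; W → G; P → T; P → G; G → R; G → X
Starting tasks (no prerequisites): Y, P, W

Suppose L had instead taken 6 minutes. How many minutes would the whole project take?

Actual critical path: W→J→G→R = 2+7+2+9 = 20 ⇒ 20 minutes.
L is off the critical path — its longest chain is 10 minutes, giving 10 of slack.
No other chain overtakes it, so the finish is 20 minutes.

20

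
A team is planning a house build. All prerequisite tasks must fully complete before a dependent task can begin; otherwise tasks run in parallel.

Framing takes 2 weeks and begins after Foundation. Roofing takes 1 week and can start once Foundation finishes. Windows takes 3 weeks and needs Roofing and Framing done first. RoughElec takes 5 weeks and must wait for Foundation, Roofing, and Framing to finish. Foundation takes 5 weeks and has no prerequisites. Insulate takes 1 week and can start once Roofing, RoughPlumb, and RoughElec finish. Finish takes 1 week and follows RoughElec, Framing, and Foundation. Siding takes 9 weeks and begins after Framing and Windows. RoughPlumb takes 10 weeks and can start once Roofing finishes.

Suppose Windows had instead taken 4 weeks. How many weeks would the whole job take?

20

As given, the longest chain is Foundation→Framing→Windows→Siding = 5+2+3+9 = 19, so the finish is 19 weeks.
Windows is on the critical path; changing it to 4 makes that path 20 weeks.
No other chain overtakes it, so the finish is 20 weeks.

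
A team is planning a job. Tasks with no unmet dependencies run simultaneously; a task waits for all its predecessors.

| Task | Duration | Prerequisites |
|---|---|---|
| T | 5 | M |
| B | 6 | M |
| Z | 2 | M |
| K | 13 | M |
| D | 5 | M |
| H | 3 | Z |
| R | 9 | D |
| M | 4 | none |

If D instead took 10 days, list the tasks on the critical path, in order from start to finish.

As given, the longest chain is M→D→R = 4+5+9 = 18, so the finish is 18 days.
D is on the critical path; changing it to 10 makes that path 23 days.
No other chain overtakes it, so the finish is 23 days.

M, D, R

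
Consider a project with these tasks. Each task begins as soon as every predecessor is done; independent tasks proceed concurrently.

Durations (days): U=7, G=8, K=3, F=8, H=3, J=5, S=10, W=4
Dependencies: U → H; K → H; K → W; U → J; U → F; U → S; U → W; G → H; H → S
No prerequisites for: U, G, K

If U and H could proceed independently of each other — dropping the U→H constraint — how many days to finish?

Original critical path: G→H→S = 8+3+10 = 21 ⇒ 21 days.
Dropping U→H doesn't change H's earliest start (8); another predecessor still binds.
The longest chain is now G→H→S = 8+3+10 = 21, so the project takes 21 days.

21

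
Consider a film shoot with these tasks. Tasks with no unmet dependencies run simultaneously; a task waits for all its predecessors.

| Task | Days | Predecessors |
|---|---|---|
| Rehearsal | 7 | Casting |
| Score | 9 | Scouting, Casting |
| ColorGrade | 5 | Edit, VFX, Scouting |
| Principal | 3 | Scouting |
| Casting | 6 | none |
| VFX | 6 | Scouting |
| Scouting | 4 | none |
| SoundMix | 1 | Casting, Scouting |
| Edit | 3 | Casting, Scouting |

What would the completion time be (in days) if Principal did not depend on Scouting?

15

Original critical path: Casting→Score = 6+9 = 15 ⇒ 15 days.
Without Scouting→Principal, Principal's earliest start moves from 4 to 0.
New critical path: Casting→Score = 6+9 = 15 ⇒ 15 days.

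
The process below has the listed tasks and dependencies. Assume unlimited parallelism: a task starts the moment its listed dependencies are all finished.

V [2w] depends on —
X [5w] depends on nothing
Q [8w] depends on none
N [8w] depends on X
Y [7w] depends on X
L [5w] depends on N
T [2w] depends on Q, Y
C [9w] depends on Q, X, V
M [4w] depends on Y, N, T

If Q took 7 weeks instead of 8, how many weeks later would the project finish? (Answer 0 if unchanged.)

0

Actual critical path: X→N→L = 5+8+5 = 18 ⇒ 18 weeks.
The longest path through Q is only 17 weeks, so Q has float 1.
The critical path is still X→N→L; finish is now 18 weeks.
Change in finish: 18 − 18 = +0 weeks.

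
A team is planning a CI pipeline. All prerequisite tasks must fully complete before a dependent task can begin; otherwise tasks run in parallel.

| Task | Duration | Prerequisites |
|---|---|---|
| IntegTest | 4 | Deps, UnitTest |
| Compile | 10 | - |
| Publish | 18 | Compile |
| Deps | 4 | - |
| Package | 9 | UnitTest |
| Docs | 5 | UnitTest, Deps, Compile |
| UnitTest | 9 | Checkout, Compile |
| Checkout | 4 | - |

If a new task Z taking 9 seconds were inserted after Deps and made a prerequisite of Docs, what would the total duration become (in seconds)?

Originally the job takes 28 seconds.
With Z inserted, Docs now waits for max(UnitTest, Deps, Compile, Z).
New critical path: Compile→UnitTest→Package = 10+9+9 = 28 ⇒ 28 seconds.

28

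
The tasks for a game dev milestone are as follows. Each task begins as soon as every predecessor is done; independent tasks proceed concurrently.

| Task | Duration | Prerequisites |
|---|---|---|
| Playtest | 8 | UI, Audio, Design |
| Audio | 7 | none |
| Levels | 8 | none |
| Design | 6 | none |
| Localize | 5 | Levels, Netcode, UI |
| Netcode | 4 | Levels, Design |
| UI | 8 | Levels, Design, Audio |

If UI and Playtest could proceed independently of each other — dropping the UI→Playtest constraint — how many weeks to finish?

Original critical path: Levels→UI→Playtest = 8+8+8 = 24 ⇒ 24 weeks.
Without UI→Playtest, Playtest's earliest start moves from 16 to 7.
After: Levels→UI→Localize = 8+8+5 = 21 → 21 weeks.

21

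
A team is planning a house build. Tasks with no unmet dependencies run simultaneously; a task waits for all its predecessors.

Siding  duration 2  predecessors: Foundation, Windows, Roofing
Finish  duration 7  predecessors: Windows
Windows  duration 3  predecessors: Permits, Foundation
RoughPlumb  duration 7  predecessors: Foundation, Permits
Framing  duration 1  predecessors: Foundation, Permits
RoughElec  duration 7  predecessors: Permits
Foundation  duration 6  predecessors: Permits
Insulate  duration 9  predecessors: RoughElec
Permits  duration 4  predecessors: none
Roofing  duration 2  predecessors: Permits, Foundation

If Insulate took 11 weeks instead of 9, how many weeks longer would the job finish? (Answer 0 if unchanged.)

The binding path is Permits→RoughElec→Insulate = 4+7+9 = 20; finish at 20 weeks.
Insulate is on the critical path; changing it to 11 makes that path 22 weeks.
No other chain overtakes it, so the finish is 22 weeks.
Change in finish: 22 − 20 = +2 weeks.

2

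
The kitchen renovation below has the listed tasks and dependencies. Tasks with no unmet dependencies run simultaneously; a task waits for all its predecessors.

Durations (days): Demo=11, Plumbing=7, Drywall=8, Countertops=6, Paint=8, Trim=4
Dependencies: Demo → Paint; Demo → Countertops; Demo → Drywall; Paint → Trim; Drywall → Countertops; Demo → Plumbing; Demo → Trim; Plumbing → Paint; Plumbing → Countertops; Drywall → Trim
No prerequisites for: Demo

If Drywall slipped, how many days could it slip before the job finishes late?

5

The longest chain is Demo→Plumbing→Paint→Trim = 11+7+8+4 = 30; overall finish 30 days.
The longest chain containing Drywall totals 25 days.
Float = 30 − 25 = 5.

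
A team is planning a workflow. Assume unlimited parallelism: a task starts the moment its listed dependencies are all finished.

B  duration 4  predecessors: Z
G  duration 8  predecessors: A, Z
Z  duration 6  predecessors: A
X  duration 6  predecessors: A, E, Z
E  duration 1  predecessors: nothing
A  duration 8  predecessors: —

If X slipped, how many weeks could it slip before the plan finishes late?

The longest chain is A→Z→G = 8+6+8 = 22; overall finish 22 weeks.
X finishes as early as 20 and must finish by 22.
Float = 22 − 20 = 2.

2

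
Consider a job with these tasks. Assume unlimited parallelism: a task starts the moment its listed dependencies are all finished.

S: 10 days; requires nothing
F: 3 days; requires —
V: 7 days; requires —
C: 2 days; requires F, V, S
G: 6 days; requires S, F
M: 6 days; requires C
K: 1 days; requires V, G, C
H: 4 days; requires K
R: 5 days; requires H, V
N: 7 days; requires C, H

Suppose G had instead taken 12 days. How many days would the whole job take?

The binding path is S→G→K→H→N = 10+6+1+4+7 = 28; finish at 28 days.
G lies on that path, so at 12 days the path becomes 34 days.
No other chain overtakes it, so the finish is 34 days.

34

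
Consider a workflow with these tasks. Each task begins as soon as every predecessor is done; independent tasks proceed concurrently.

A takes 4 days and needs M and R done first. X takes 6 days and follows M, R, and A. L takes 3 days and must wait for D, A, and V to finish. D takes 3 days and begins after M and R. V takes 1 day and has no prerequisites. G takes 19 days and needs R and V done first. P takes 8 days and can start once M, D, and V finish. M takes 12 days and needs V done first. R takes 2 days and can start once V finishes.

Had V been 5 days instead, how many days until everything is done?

Actual critical path: V→M→D→P = 1+12+3+8 = 24 ⇒ 24 days.
V lies on that path, so at 5 days the path becomes 28 days.
No other chain overtakes it, so the finish is 28 days.

28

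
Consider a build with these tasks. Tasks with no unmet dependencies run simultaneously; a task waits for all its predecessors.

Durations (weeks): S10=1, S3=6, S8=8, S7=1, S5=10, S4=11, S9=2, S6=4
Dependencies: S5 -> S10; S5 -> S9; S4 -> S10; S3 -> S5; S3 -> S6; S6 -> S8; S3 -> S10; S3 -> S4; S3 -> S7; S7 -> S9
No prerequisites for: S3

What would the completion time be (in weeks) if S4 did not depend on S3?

Before: longest chain S3→S4→S10 = 6+11+1 = 18, finish 18.
Without S3→S4, S4's earliest start moves from 6 to 0.
New critical path: S3→S5→S9 = 6+10+2 = 18 ⇒ 18 weeks.

18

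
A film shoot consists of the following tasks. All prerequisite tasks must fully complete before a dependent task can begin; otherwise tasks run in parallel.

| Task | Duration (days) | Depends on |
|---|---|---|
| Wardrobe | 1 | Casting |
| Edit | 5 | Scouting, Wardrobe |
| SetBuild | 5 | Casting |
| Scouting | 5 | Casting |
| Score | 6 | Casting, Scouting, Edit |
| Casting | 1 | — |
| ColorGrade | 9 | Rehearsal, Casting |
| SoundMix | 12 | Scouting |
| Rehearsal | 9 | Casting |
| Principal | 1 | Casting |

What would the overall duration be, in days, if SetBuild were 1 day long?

Critical path before the change: Casting→Rehearsal→ColorGrade = 1+9+9 = 19 giving 19 days.
SetBuild has 13 days of float (longest path through it is 6).
That remains the longest chain; total 19 days.

19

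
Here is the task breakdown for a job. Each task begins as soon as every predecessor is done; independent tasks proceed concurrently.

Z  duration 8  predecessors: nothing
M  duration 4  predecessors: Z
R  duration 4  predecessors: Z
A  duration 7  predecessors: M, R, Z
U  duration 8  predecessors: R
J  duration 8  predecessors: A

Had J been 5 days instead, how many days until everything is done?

Baseline: Z→M→A→J = 8+4+7+8 = 27 → 27 days.
J is on the critical path; changing it to 5 makes that path 24 days.
No other chain overtakes it, so the finish is 24 days.

24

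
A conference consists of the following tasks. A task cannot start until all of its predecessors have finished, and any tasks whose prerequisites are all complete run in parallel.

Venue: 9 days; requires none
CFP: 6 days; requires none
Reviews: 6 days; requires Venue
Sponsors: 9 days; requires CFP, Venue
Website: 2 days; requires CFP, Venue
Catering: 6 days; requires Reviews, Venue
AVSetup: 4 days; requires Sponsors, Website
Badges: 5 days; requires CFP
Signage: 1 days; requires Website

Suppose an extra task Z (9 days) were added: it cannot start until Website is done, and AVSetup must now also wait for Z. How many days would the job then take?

Originally the job takes 22 days.
With Z inserted, AVSetup now waits for max(Sponsors, Website, Z).
New critical path: Venue→Website→Z→AVSetup = 9+2+9+4 = 24 ⇒ 24 days.

24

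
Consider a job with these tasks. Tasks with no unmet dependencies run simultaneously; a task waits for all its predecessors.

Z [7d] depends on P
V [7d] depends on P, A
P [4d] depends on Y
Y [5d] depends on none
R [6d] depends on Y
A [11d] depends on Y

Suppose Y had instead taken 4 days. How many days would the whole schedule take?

As given, the longest chain is Y→A→V = 5+11+7 = 23, so the finish is 23 days.
Y is on the critical path; changing it to 4 makes that path 22 days.
The critical path is still Y→A→V; finish is now 22 days.

22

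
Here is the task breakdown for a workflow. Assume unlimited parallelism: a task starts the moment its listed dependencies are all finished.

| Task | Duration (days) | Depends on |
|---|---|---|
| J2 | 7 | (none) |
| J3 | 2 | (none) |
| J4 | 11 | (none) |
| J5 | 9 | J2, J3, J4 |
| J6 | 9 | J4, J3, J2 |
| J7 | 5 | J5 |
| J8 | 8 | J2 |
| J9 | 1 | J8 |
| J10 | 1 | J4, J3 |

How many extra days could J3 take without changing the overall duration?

The longest chain is J4→J5→J7 = 11+9+5 = 25; overall finish 25 days.
J3 finishes as early as 2 and must finish by 11.
So J3 can slip 11 − 2 = 9 days.

9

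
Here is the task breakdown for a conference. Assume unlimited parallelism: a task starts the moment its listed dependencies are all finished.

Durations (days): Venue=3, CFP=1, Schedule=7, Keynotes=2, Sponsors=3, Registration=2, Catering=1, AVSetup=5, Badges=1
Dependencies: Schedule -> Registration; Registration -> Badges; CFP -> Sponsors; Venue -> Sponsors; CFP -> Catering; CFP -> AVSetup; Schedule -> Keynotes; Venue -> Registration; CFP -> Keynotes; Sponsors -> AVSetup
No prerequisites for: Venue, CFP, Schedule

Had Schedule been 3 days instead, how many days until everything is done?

Actual critical path: Venue→Sponsors→AVSetup = 3+3+5 = 11 ⇒ 11 days.
The longest path through Schedule is only 10 days, so Schedule has float 1.
No other chain overtakes it, so the finish is 11 days.

11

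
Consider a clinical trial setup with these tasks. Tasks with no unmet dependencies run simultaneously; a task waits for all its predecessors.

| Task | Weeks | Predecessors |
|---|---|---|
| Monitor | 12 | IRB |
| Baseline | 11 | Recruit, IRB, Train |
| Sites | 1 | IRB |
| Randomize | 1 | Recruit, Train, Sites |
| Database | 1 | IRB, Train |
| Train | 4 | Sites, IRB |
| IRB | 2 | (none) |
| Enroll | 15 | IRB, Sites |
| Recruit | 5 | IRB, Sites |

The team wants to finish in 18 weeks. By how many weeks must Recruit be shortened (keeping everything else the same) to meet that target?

1

Current finish: 19 weeks; target: 18.
Recruit is on every critical path, so each week cut from Recruit cuts the finish by one (this holds down to a finish of 18).
Need 19 − 18 = 1 week off Recruit → Recruit becomes 4 weeks, finish becomes 18.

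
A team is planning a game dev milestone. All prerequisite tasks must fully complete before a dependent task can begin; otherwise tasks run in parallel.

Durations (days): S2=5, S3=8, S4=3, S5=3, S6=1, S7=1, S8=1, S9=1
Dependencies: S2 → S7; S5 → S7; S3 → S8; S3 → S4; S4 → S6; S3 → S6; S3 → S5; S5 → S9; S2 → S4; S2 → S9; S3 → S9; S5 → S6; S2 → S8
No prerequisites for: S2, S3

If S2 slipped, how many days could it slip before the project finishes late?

S3→S4→S6 = 8+3+1 = 12 sets the makespan at 12 days.
The longest chain containing S2 totals 9 days.
Float = 12 − 9 = 3.

3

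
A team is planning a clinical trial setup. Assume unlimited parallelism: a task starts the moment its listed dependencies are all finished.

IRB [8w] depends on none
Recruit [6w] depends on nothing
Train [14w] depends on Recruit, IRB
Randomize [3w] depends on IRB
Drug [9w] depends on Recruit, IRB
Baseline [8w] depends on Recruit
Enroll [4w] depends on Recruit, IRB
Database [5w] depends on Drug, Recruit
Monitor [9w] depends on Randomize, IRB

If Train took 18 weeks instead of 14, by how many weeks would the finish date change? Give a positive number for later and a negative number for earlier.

4

Baseline: IRB→Train = 8+14 = 22 → 22 weeks.
Train is on the critical path; changing it to 18 makes that path 26 weeks.
The critical path is still IRB→Train; finish is now 26 weeks.
Change in finish: 26 − 22 = +4 weeks.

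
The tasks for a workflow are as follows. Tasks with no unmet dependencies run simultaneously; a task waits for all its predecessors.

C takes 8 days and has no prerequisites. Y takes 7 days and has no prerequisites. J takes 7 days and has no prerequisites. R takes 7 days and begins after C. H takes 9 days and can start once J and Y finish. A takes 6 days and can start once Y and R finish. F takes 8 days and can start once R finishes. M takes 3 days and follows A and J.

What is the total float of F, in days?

The longest chain is C→R→A→M = 8+7+6+3 = 24; overall finish 24 days.
F finishes as early as 23 and must finish by 24.
So F can slip 24 − 23 = 1 day.

1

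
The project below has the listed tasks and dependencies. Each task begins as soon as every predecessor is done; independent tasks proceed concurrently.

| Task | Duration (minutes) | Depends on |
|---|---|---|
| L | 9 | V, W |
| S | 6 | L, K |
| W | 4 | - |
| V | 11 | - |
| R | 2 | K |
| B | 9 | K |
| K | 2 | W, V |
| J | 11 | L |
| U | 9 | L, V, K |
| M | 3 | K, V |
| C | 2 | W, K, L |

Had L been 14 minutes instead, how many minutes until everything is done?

36

Baseline: V→L→J = 11+9+11 = 31 → 31 minutes.
L lies on that path, so at 14 minutes the path becomes 36 minutes.
The critical path is still V→L→J; finish is now 36 minutes.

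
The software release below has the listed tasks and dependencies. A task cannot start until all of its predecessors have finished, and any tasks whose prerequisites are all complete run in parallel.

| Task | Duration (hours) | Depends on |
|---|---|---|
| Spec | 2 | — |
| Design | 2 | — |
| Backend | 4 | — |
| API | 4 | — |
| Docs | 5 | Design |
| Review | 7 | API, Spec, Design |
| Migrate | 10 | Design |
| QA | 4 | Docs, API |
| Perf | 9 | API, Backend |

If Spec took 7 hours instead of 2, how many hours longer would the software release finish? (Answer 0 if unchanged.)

1

Actual critical path: Backend→Perf = 4+9 = 13 ⇒ 13 hours.
Spec has 4 hours of float (longest path through it is 9).
New critical path: Spec→Review = 7+7 = 14 ⇒ 14 hours.
Change in finish: 14 − 13 = +1 hours.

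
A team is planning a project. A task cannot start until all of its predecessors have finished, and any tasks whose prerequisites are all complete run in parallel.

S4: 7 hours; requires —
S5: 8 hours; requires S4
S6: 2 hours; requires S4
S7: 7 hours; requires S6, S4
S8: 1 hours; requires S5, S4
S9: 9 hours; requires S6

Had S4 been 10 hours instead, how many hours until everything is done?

The binding path is S4→S6→S9 = 7+2+9 = 18; finish at 18 hours.
S4 lies on that path, so at 10 hours the path becomes 21 hours.
That remains the longest chain; total 21 hours.

21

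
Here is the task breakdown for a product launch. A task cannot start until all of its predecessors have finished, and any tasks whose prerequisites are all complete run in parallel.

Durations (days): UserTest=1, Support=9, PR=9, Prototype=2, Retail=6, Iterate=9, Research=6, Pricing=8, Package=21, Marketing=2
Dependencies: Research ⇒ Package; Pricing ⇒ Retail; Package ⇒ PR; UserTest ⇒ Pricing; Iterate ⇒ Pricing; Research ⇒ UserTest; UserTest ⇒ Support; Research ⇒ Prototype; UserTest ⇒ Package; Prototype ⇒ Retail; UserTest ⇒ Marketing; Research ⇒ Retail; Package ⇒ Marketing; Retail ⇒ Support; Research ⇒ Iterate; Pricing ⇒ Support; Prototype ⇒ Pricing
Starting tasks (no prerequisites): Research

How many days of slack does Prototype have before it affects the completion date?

The longest chain is Research→Iterate→Pricing→Retail→Support = 6+9+8+6+9 = 38; overall finish 38 days.
Longest path through Prototype: 31 days (earliest finish 8, latest finish 15).
Slack of Prototype = 13 − 6 = 7 days.

7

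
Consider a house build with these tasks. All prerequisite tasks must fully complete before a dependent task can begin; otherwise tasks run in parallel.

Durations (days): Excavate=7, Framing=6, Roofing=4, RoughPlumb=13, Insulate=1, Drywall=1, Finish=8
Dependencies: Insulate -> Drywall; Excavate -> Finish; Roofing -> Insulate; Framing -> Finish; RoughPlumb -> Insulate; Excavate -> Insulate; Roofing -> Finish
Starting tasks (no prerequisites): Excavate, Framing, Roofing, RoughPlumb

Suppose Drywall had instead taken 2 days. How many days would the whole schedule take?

Critical path before the change: RoughPlumb→Insulate→Drywall = 13+1+1 = 15 giving 15 days.
Drywall lies on that path, so at 2 days the path becomes 16 days.
No other chain overtakes it, so the finish is 16 days.

16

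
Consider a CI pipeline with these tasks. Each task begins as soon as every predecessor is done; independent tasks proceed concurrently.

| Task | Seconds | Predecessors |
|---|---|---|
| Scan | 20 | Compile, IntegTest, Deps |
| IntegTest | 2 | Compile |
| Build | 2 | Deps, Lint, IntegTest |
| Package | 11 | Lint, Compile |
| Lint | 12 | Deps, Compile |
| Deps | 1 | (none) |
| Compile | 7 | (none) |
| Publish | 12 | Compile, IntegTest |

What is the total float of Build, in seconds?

The longest chain is Compile→Lint→Package = 7+12+11 = 30; overall finish 30 seconds.
Build finishes as early as 21 and must finish by 30.
Float = 30 − 21 = 9.

9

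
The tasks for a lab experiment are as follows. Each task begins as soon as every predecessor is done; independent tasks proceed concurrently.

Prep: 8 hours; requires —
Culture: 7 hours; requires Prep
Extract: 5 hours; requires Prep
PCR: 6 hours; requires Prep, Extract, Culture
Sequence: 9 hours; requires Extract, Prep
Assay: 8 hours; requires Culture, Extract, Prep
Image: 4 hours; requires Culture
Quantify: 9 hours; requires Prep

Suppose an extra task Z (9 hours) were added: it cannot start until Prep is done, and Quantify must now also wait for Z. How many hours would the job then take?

Originally the job takes 23 hours.
With Z inserted, Quantify now waits for max(Prep, Z).
New critical path: Prep→Z→Quantify = 8+9+9 = 26 ⇒ 26 hours.

26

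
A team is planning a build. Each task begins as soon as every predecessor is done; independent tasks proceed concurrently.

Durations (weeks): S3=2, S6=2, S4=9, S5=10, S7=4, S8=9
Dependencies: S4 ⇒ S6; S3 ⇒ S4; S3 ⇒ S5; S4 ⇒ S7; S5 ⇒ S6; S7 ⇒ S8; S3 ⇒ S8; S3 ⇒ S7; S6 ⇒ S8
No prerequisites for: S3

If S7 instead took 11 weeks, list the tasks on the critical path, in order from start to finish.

S3, S4, S7, S8

Critical path before the change: S3→S4→S7→S8 = 2+9+4+9 = 24 giving 24 weeks.
Since S7 is critical, the +7 change carries straight to that chain (now 31 weeks).
The critical path is still S3→S4→S7→S8; finish is now 31 weeks.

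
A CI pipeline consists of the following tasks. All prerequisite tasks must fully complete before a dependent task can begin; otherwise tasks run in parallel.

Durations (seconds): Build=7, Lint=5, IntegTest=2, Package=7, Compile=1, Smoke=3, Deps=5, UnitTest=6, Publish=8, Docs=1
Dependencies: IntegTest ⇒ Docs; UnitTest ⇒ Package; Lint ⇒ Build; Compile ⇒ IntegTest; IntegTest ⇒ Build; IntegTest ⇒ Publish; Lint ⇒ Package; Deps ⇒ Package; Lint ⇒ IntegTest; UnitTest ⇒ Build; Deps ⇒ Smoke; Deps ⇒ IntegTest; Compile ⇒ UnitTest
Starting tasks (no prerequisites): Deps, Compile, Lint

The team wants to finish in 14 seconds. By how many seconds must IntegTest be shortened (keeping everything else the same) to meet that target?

Current finish: 15 seconds; target: 14.
IntegTest is on every critical path, so each second cut from IntegTest cuts the finish by one (this holds down to a finish of 14).
Need 15 − 14 = 1 second off IntegTest → IntegTest becomes 1 second, finish becomes 14.

1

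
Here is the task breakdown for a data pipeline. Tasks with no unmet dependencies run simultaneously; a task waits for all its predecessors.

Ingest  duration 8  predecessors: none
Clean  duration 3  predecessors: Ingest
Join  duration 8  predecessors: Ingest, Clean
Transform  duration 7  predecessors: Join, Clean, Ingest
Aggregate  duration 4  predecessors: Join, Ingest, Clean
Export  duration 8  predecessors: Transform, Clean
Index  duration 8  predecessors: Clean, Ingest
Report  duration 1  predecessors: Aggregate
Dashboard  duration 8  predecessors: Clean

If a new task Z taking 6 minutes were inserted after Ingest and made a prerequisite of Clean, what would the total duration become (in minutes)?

40

Originally the schedule takes 34 minutes.
With Z inserted, Clean now waits for max(Ingest, Z).
New critical path: Ingest→Z→Clean→Join→Transform→Export = 8+6+3+8+7+8 = 40 ⇒ 40 minutes.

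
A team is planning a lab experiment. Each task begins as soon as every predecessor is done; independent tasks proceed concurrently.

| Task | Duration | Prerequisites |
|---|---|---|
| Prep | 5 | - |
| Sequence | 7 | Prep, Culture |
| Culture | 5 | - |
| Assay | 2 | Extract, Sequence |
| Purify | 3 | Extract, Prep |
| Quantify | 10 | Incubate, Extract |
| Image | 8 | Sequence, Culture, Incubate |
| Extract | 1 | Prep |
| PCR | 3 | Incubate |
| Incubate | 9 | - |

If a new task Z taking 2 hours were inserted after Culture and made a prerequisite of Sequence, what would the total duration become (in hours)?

22

Originally the schedule takes 20 hours.
With Z inserted, Sequence now waits for max(Prep, Culture, Z).
New critical path: Culture→Z→Sequence→Image = 5+2+7+8 = 22 ⇒ 22 hours.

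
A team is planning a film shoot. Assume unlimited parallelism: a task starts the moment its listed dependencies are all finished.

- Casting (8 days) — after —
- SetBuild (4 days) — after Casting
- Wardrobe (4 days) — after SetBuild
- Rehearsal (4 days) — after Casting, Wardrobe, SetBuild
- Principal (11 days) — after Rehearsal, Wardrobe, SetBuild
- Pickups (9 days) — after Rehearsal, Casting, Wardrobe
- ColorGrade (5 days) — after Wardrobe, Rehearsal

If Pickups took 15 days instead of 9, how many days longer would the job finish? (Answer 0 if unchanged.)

4

Baseline: Casting→SetBuild→Wardrobe→Rehearsal→Principal = 8+4+4+4+11 = 31 → 31 days.
Pickups is off the critical path — its longest chain is 29 days, giving 2 of slack.
Now Casting→SetBuild→Wardrobe→Rehearsal→Pickups = 8+4+4+4+15 = 35 is longest, so the finish becomes 35 days.
Change in finish: 35 − 31 = +4 days.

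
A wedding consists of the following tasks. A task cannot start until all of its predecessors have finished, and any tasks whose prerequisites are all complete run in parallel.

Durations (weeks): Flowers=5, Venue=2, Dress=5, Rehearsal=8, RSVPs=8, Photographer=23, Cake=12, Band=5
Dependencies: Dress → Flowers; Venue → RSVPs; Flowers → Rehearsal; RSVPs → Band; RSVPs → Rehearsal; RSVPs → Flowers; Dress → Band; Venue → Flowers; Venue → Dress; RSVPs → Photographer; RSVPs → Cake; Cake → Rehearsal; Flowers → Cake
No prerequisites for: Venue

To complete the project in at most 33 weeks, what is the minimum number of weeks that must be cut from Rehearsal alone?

Current finish: 35 weeks; target: 33.
Rehearsal is on every critical path, so each week cut from Rehearsal cuts the finish by one (this holds down to a finish of 33).
Need 35 − 33 = 2 weeks off Rehearsal → Rehearsal becomes 6 weeks, finish becomes 33.

2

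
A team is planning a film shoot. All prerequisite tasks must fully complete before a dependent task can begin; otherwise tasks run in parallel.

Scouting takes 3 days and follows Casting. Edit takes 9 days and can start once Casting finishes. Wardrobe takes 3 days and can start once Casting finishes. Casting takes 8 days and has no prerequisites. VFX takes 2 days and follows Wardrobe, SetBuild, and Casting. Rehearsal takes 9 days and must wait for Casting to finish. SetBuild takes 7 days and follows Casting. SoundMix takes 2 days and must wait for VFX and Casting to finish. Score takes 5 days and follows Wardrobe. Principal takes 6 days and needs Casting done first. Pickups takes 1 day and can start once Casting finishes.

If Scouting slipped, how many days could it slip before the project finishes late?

The longest chain is Casting→SetBuild→VFX→SoundMix = 8+7+2+2 = 19; overall finish 19 days.
The longest chain containing Scouting totals 11 days.
So Scouting can slip 19 − 11 = 8 days.

8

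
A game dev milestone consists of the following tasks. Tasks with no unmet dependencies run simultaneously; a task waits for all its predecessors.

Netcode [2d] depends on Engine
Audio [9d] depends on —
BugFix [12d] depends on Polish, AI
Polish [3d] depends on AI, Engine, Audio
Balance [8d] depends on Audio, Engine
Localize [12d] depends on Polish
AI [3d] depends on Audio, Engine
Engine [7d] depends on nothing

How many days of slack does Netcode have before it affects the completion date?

18

The longest chain is Audio→AI→Polish→BugFix = 9+3+3+12 = 27; overall finish 27 days.
Netcode finishes as early as 9 and must finish by 27.
Float = 27 − 9 = 18.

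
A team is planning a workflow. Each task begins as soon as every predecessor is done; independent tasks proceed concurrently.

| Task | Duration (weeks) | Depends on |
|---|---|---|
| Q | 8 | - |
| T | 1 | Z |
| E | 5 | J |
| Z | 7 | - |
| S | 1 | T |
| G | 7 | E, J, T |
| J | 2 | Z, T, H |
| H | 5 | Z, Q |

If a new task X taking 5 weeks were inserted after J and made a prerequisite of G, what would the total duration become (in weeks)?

Originally the job takes 27 weeks.
With X inserted, G now waits for max(E, J, T, X).
New critical path: Q→H→J→X→G = 8+5+2+5+7 = 27 ⇒ 27 weeks.

27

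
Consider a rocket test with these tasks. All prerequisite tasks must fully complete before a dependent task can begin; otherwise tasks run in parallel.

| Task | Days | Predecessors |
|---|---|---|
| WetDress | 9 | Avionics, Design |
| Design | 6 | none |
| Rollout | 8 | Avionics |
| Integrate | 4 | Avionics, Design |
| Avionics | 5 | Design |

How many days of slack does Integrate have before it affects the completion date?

The longest chain is Design→Avionics→WetDress = 6+5+9 = 20; overall finish 20 days.
Integrate finishes as early as 15 and must finish by 20.
So Integrate can slip 20 − 15 = 5 days.

5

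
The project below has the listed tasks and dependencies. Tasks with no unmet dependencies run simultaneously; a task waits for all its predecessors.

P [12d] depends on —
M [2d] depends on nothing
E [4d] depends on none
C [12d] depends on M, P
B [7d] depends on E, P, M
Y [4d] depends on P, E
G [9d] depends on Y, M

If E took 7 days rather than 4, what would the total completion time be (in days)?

25

The binding path is P→Y→G = 12+4+9 = 25; finish at 25 days.
E is off the critical path — its longest chain is 17 days, giving 8 of slack.
The critical path is still P→Y→G; finish is now 25 days.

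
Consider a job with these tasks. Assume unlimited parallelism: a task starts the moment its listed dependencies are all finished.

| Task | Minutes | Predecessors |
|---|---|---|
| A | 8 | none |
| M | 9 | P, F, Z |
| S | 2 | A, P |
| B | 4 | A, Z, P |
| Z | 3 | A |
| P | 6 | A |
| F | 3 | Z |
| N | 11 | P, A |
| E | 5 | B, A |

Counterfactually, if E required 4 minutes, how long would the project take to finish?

Critical path before the change: A→P→N = 8+6+11 = 25 giving 25 minutes.
E is off the critical path — its longest chain is 23 minutes, giving 2 of slack.
That remains the longest chain; total 25 minutes.

25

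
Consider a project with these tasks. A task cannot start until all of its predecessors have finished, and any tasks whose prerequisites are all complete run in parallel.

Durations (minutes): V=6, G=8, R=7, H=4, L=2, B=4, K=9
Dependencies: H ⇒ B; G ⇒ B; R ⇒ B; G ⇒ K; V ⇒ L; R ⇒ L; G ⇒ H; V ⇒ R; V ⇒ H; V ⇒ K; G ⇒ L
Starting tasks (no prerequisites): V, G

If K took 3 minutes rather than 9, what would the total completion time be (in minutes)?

17

Baseline: G→K = 8+9 = 17 → 17 minutes.
K lies on that path, so at 3 minutes the path becomes 11 minutes.
New critical path: V→R→B = 6+7+4 = 17 ⇒ 17 minutes.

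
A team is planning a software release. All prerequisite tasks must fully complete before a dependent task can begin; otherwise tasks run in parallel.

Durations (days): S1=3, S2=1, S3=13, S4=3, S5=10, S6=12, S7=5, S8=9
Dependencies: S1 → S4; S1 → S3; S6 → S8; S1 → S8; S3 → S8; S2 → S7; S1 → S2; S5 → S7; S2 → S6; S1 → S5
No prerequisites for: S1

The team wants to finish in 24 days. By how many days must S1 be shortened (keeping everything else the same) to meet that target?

1

Current finish: 25 days; target: 24.
S1 is on every critical path, so each day cut from S1 cuts the finish by one (this holds down to a finish of 23).
Need 25 − 24 = 1 day off S1 → S1 becomes 2 days, finish becomes 24.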